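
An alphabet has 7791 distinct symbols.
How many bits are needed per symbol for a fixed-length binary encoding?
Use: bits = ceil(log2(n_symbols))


log2(7791) = 12.9276
Bracket: 2^12 = 4096 < 7791 <= 2^13 = 8192
So ceil(log2(7791)) = 13

bits = ceil(log2(7791)) = ceil(12.9276) = 13 bits


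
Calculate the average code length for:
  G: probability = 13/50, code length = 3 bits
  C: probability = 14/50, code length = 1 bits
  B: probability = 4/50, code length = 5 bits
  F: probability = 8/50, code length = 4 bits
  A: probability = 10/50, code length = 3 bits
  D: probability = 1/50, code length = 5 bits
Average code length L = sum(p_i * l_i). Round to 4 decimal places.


Weighted contributions p_i * l_i:
  G: (13/50) * 3 = 39/50
  C: (14/50) * 1 = 14/50
  B: (4/50) * 5 = 20/50
  F: (8/50) * 4 = 32/50
  A: (10/50) * 3 = 30/50
  D: (1/50) * 5 = 5/50
Sum = (39 + 14 + 20 + 32 + 30 + 5)/50 = 140/50

L = 140/50 = 2.8000 bits/symbol


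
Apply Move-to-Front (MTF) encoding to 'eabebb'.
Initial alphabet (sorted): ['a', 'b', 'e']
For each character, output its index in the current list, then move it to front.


MTF encoding:
'e': index 2 in ['a', 'b', 'e'] -> ['e', 'a', 'b']
'a': index 1 in ['e', 'a', 'b'] -> ['a', 'e', 'b']
'b': index 2 in ['a', 'e', 'b'] -> ['b', 'a', 'e']
'e': index 2 in ['b', 'a', 'e'] -> ['e', 'b', 'a']
'b': index 1 in ['e', 'b', 'a'] -> ['b', 'e', 'a']
'b': index 0 in ['b', 'e', 'a'] -> ['b', 'e', 'a']


Output: [2, 1, 2, 2, 1, 0]


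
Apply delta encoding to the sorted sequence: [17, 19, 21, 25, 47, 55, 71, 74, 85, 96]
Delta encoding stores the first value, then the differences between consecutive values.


First value: 17
Deltas:
  19 - 17 = 2
  21 - 19 = 2
  25 - 21 = 4
  47 - 25 = 22
  55 - 47 = 8
  71 - 55 = 16
  74 - 71 = 3
  85 - 74 = 11
  96 - 85 = 11


Delta encoded: [17, 2, 2, 4, 22, 8, 16, 3, 11, 11]


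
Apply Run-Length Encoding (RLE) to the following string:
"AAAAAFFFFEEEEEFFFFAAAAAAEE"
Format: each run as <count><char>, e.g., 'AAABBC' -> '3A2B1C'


Scanning runs left to right:
  i=0: run of 'A' x 5 -> '5A'
  i=5: run of 'F' x 4 -> '4F'
  i=9: run of 'E' x 5 -> '5E'
  i=14: run of 'F' x 4 -> '4F'
  i=18: run of 'A' x 6 -> '6A'
  i=24: run of 'E' x 2 -> '2E'

RLE = 5A4F5E4F6A2E


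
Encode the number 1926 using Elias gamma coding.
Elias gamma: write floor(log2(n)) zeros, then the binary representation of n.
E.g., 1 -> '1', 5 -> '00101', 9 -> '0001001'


num_bits = floor(log2(1926)) + 1 = 11
leading_zeros = num_bits - 1 = 10
binary(1926) = 11110000110

Elias gamma(1926) = '0000000000' + '11110000110' = 000000000011110000110 (21 bits)


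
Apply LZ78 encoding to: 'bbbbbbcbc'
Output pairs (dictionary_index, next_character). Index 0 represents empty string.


LZ78 encoding steps:
Dictionary: {0: ''}
Step 1: w='' (idx 0), next='b' -> output (0, 'b'), add 'b' as idx 1
Step 2: w='b' (idx 1), next='b' -> output (1, 'b'), add 'bb' as idx 2
Step 3: w='bb' (idx 2), next='b' -> output (2, 'b'), add 'bbb' as idx 3
Step 4: w='' (idx 0), next='c' -> output (0, 'c'), add 'c' as idx 4
Step 5: w='b' (idx 1), next='c' -> output (1, 'c'), add 'bc' as idx 5


Encoded: [(0, 'b'), (1, 'b'), (2, 'b'), (0, 'c'), (1, 'c')]


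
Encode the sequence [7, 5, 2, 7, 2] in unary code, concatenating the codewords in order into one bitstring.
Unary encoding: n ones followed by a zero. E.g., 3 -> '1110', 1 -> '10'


Encode each number as n ones followed by a terminating 0:
  7 -> 11111110 (8 bits)
  5 -> 111110 (6 bits)
  2 -> 110 (3 bits)
  7 -> 11111110 (8 bits)
  2 -> 110 (3 bits)
Total length = 8 + 6 + 3 + 8 + 3 = 28 bits.

Unary([7, 5, 2, 7, 2]) = 1111111011111011011111110110 (28 bits)


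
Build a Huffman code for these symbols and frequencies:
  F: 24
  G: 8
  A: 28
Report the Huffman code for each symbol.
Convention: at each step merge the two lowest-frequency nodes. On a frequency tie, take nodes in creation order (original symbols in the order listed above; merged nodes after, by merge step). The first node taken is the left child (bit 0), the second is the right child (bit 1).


Huffman tree construction:
Step 1: Merge G(8) + F(24) = 32
Step 2: Merge A(28) + (G+F)(32) = 60
Read each symbol's code off the tree from the root (left child = 0, right child = 1).

Codes:
  F: 11 (length 2)
  G: 10 (length 2)
  A: 0 (length 1)
Average code length: 92/60 = 1.5333 bits/symbol


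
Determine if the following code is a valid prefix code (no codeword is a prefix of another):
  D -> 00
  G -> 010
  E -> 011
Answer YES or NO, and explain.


Checking each pair (does one codeword prefix another?):
  D='00' vs G='010': no prefix
  D='00' vs E='011': no prefix
  G='010' vs D='00': no prefix
  G='010' vs E='011': no prefix
  E='011' vs D='00': no prefix
  E='011' vs G='010': no prefix
No violation found over all pairs.

YES -- this is a valid prefix code. No codeword is a prefix of any other codeword.


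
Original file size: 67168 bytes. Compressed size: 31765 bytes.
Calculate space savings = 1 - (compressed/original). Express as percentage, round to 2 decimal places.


ratio = compressed/original = 31765/67168 = 0.472919
savings = 1 - ratio = 1 - 0.472919 = 0.527081
as a percentage: 0.527081 * 100 = 52.71%

Space savings = 1 - 31765/67168 = 52.71%


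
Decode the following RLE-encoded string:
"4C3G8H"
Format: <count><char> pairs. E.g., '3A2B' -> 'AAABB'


Expanding each <count><char> pair:
  4C -> 'CCCC'
  3G -> 'GGG'
  8H -> 'HHHHHHHH'

Decoded = CCCCGGGHHHHHHHH


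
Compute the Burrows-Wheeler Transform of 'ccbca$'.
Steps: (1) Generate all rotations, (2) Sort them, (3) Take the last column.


Rotations (sorted):
  0: $ccbca -> last char: a
  1: a$ccbc -> last char: c
  2: bca$cc -> last char: c
  3: ca$ccb -> last char: b
  4: cbca$c -> last char: c
  5: ccbca$ -> last char: $


BWT = accbc$


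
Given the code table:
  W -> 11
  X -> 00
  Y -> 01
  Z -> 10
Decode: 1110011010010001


Decoding:
11 -> W
10 -> Z
01 -> Y
10 -> Z
10 -> Z
01 -> Y
00 -> X
01 -> Y


Result: WZYZZYXY


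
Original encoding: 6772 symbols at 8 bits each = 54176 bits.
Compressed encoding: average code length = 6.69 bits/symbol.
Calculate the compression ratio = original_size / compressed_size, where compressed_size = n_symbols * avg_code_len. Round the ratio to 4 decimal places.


original_size = n_symbols * orig_bits = 6772 * 8 = 54176 bits
compressed_size = n_symbols * avg_code_len = 6772 * 6.69 = 45304.68 bits
ratio = original_size / compressed_size = 54176 / 45304.68 = 1.1958

Compression ratio = 1.1958


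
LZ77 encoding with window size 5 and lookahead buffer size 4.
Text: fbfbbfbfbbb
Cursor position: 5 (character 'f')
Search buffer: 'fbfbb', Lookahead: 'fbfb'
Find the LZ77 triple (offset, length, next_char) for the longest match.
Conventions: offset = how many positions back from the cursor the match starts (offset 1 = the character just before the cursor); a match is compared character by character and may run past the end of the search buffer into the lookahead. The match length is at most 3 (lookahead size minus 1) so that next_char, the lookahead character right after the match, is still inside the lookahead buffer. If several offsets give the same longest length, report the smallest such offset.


Try each offset into the search buffer:
  offset=1 (pos 4, char 'b'): match length 0
  offset=2 (pos 3, char 'b'): match length 0
  offset=3 (pos 2, char 'f'): match length 2
  offset=4 (pos 1, char 'b'): match length 0
  offset=5 (pos 0, char 'f'): match length 3
Longest match has length 3 at offset 5.
next_char = character at position 5 + 3 = 8 -> 'b'

Best match: offset=5, length=3 (matching 'fbf' starting at position 0)
LZ77 triple: (5, 3, 'b')


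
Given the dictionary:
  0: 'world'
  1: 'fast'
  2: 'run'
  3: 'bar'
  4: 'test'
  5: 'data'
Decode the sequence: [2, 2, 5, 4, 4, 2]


Look up each index in the dictionary:
  2 -> 'run'
  2 -> 'run'
  5 -> 'data'
  4 -> 'test'
  4 -> 'test'
  2 -> 'run'

Decoded: "run run data test test run"


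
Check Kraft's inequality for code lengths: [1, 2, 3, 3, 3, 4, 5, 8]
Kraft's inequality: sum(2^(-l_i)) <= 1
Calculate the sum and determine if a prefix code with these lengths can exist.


Sum = 2^(-1) + 2^(-2) + 2^(-3) + 2^(-3) + 2^(-3) + 2^(-4) + 2^(-5) + 2^(-8)
    = 0.5 + 0.25 + 0.125 + 0.125 + 0.125 + 0.0625 + 0.03125 + 0.00390625
    = 313/256 = 1.22265625
Since 1.22265625 > 1, Kraft's inequality is NOT satisfied.
A prefix code with these lengths CANNOT exist.

Kraft sum = 1.22265625. Not satisfied.


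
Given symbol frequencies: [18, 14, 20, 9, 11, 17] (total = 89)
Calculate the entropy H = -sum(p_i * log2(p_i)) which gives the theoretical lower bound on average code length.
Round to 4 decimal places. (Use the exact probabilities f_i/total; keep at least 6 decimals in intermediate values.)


Per-symbol terms -p_i * log2(p_i) with p_i = f_i/89:
  p = 18/89 = 0.202247: log2(p) = -2.305808, -p*log2(p) = 0.466343
  p = 14/89 = 0.157303: log2(p) = -2.668379, -p*log2(p) = 0.419745
  p = 20/89 = 0.224719: log2(p) = -2.153805, -p*log2(p) = 0.484001
  p = 9/89 = 0.101124: log2(p) = -3.305808, -p*log2(p) = 0.334295
  p = 11/89 = 0.123596: log2(p) = -3.016302, -p*log2(p) = 0.372801
  p = 17/89 = 0.191011: log2(p) = -2.388271, -p*log2(p) = 0.456187
H = 0.466343 + 0.419745 + 0.484001 + 0.334295 + 0.372801 + 0.456187 = 2.533372

H = 2.5334 bits/symbol


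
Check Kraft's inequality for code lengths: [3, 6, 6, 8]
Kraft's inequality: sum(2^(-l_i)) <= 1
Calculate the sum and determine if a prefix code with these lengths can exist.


Sum = 2^(-3) + 2^(-6) + 2^(-6) + 2^(-8)
    = 0.125 + 0.015625 + 0.015625 + 0.00390625
    = 41/256 = 0.16015625
Since 0.16015625 <= 1, Kraft's inequality IS satisfied.
A prefix code with these lengths CAN exist.

Kraft sum = 0.16015625. Satisfied.


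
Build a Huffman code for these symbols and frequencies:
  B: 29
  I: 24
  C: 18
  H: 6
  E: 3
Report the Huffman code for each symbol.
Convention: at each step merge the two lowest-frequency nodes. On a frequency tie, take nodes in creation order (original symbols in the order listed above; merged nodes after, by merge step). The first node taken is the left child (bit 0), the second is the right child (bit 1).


Huffman tree construction:
Step 1: Merge E(3) + H(6) = 9
Step 2: Merge (E+H)(9) + C(18) = 27
Step 3: Merge I(24) + ((E+H)+C)(27) = 51
Step 4: Merge B(29) + (I+((E+H)+C))(51) = 80
Read each symbol's code off the tree from the root (left child = 0, right child = 1).

Codes:
  B: 0 (length 1)
  I: 10 (length 2)
  C: 111 (length 3)
  H: 1101 (length 4)
  E: 1100 (length 4)
Average code length: 167/80 = 2.0875 bits/symbol


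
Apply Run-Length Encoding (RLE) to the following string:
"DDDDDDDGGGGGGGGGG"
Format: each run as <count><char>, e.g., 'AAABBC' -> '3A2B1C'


Scanning runs left to right:
  i=0: run of 'D' x 7 -> '7D'
  i=7: run of 'G' x 10 -> '10G'

RLE = 7D10G


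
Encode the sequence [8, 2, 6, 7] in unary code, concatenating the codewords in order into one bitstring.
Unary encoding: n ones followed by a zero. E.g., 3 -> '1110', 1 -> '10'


Encode each number as n ones followed by a terminating 0:
  8 -> 111111110 (9 bits)
  2 -> 110 (3 bits)
  6 -> 1111110 (7 bits)
  7 -> 11111110 (8 bits)
Total length = 9 + 3 + 7 + 8 = 27 bits.

Unary([8, 2, 6, 7]) = 111111110110111111011111110 (27 bits)


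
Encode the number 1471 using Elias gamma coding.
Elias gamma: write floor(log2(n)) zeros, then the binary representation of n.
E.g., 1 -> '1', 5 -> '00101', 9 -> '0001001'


num_bits = floor(log2(1471)) + 1 = 11
leading_zeros = num_bits - 1 = 10
binary(1471) = 10110111111

Elias gamma(1471) = '0000000000' + '10110111111' = 000000000010110111111 (21 bits)


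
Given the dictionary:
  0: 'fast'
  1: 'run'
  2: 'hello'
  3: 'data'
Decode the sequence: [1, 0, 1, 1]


Look up each index in the dictionary:
  1 -> 'run'
  0 -> 'fast'
  1 -> 'run'
  1 -> 'run'

Decoded: "run fast run run"


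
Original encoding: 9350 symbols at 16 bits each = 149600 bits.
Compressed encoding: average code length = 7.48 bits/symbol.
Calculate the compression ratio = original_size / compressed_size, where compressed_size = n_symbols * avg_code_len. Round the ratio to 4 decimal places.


original_size = n_symbols * orig_bits = 9350 * 16 = 149600 bits
compressed_size = n_symbols * avg_code_len = 9350 * 7.48 = 69938.0 bits
ratio = original_size / compressed_size = 149600 / 69938.0 = 2.139

Compression ratio = 2.139


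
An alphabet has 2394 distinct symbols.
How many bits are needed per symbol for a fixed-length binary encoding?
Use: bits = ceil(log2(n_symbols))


log2(2394) = 11.2252
Bracket: 2^11 = 2048 < 2394 <= 2^12 = 4096
So ceil(log2(2394)) = 12

bits = ceil(log2(2394)) = ceil(11.2252) = 12 bits


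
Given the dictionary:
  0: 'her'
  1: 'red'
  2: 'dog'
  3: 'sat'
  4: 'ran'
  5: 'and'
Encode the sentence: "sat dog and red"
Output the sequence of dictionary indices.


Look up each word in the dictionary:
  'sat' -> 3
  'dog' -> 2
  'and' -> 5
  'red' -> 1

Encoded: [3, 2, 5, 1]


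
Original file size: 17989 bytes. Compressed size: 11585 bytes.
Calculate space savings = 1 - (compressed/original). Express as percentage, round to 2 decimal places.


ratio = compressed/original = 11585/17989 = 0.644005
savings = 1 - ratio = 1 - 0.644005 = 0.355995
as a percentage: 0.355995 * 100 = 35.6%

Space savings = 1 - 11585/17989 = 35.6%


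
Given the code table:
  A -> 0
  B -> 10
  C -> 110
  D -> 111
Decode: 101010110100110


Decoding:
10 -> B
10 -> B
10 -> B
110 -> C
10 -> B
0 -> A
110 -> C


Result: BBBCBAC


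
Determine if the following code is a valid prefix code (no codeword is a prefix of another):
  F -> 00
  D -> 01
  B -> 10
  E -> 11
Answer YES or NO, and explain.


Checking each pair (does one codeword prefix another?):
  F='00' vs D='01': no prefix
  F='00' vs B='10': no prefix
  F='00' vs E='11': no prefix
  D='01' vs F='00': no prefix
  D='01' vs B='10': no prefix
  D='01' vs E='11': no prefix
  B='10' vs F='00': no prefix
  B='10' vs D='01': no prefix
  B='10' vs E='11': no prefix
  E='11' vs F='00': no prefix
  E='11' vs D='01': no prefix
  E='11' vs B='10': no prefix
No violation found over all pairs.

YES -- this is a valid prefix code. No codeword is a prefix of any other codeword.


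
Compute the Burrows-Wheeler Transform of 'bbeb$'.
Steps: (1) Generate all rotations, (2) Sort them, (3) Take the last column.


Rotations (sorted):
  0: $bbeb -> last char: b
  1: b$bbe -> last char: e
  2: bbeb$ -> last char: $
  3: beb$b -> last char: b
  4: eb$bb -> last char: b


BWT = be$bb


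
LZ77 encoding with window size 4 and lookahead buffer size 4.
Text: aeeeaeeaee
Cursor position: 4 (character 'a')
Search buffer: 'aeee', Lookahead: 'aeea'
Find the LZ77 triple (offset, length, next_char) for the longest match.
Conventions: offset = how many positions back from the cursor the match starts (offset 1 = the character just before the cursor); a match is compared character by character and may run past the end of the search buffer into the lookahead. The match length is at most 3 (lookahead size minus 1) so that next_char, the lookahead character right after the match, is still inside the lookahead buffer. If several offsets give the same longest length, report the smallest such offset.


Try each offset into the search buffer:
  offset=1 (pos 3, char 'e'): match length 0
  offset=2 (pos 2, char 'e'): match length 0
  offset=3 (pos 1, char 'e'): match length 0
  offset=4 (pos 0, char 'a'): match length 3
Longest match has length 3 at offset 4.
next_char = character at position 4 + 3 = 7 -> 'a'

Best match: offset=4, length=3 (matching 'aee' starting at position 0)
LZ77 triple: (4, 3, 'a')


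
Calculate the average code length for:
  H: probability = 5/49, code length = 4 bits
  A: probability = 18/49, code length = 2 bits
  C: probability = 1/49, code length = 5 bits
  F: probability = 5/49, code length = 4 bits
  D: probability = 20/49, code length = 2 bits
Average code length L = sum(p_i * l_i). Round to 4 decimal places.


Weighted contributions p_i * l_i:
  H: (5/49) * 4 = 20/49
  A: (18/49) * 2 = 36/49
  C: (1/49) * 5 = 5/49
  F: (5/49) * 4 = 20/49
  D: (20/49) * 2 = 40/49
Sum = (20 + 36 + 5 + 20 + 40)/49 = 121/49

L = 121/49 = 2.4694 bits/symbol


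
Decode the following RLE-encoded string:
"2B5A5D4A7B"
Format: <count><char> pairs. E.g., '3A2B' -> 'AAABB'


Expanding each <count><char> pair:
  2B -> 'BB'
  5A -> 'AAAAA'
  5D -> 'DDDDD'
  4A -> 'AAAA'
  7B -> 'BBBBBBB'

Decoded = BBAAAAADDDDDAAAABBBBBBB


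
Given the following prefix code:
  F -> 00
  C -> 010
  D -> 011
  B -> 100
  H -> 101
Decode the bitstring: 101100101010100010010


Decoding step by step:
Bits 101 -> H
Bits 100 -> B
Bits 101 -> H
Bits 010 -> C
Bits 100 -> B
Bits 010 -> C
Bits 010 -> C


Decoded message: HBHCBCC


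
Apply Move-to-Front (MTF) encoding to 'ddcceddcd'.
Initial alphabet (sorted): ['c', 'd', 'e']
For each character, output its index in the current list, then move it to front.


MTF encoding:
'd': index 1 in ['c', 'd', 'e'] -> ['d', 'c', 'e']
'd': index 0 in ['d', 'c', 'e'] -> ['d', 'c', 'e']
'c': index 1 in ['d', 'c', 'e'] -> ['c', 'd', 'e']
'c': index 0 in ['c', 'd', 'e'] -> ['c', 'd', 'e']
'e': index 2 in ['c', 'd', 'e'] -> ['e', 'c', 'd']
'd': index 2 in ['e', 'c', 'd'] -> ['d', 'e', 'c']
'd': index 0 in ['d', 'e', 'c'] -> ['d', 'e', 'c']
'c': index 2 in ['d', 'e', 'c'] -> ['c', 'd', 'e']
'd': index 1 in ['c', 'd', 'e'] -> ['d', 'c', 'e']


Output: [1, 0, 1, 0, 2, 2, 0, 2, 1]


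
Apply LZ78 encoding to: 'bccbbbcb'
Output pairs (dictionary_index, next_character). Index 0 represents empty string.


LZ78 encoding steps:
Dictionary: {0: ''}
Step 1: w='' (idx 0), next='b' -> output (0, 'b'), add 'b' as idx 1
Step 2: w='' (idx 0), next='c' -> output (0, 'c'), add 'c' as idx 2
Step 3: w='c' (idx 2), next='b' -> output (2, 'b'), add 'cb' as idx 3
Step 4: w='b' (idx 1), next='b' -> output (1, 'b'), add 'bb' as idx 4
Step 5: w='cb' (idx 3), end of input -> output (3, '')


Encoded: [(0, 'b'), (0, 'c'), (2, 'b'), (1, 'b'), (3, '')]


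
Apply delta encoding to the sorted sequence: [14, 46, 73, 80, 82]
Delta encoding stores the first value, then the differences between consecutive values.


First value: 14
Deltas:
  46 - 14 = 32
  73 - 46 = 27
  80 - 73 = 7
  82 - 80 = 2


Delta encoded: [14, 32, 27, 7, 2]


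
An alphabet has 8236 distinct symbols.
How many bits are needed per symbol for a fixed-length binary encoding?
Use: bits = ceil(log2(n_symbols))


log2(8236) = 13.0077
Bracket: 2^13 = 8192 < 8236 <= 2^14 = 16384
So ceil(log2(8236)) = 14

bits = ceil(log2(8236)) = ceil(13.0077) = 14 bits


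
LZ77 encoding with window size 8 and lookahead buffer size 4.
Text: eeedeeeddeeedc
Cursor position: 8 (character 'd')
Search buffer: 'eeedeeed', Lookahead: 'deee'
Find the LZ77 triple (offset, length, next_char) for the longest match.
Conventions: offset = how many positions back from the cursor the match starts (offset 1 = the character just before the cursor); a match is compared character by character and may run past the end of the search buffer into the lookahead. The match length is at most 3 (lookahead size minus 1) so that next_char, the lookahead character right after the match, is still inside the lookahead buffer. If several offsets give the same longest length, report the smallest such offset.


Try each offset into the search buffer:
  offset=1 (pos 7, char 'd'): match length 1
  offset=2 (pos 6, char 'e'): match length 0
  offset=3 (pos 5, char 'e'): match length 0
  offset=4 (pos 4, char 'e'): match length 0
  offset=5 (pos 3, char 'd'): match length 3
  offset=6 (pos 2, char 'e'): match length 0
  offset=7 (pos 1, char 'e'): match length 0
  offset=8 (pos 0, char 'e'): match length 0
Longest match has length 3 at offset 5.
next_char = character at position 8 + 3 = 11 -> 'e'

Best match: offset=5, length=3 (matching 'dee' starting at position 3)
LZ77 triple: (5, 3, 'e')


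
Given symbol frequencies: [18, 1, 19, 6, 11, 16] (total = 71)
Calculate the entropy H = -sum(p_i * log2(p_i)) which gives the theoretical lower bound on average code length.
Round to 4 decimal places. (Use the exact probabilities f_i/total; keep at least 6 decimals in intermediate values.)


Per-symbol terms -p_i * log2(p_i) with p_i = f_i/71:
  p = 18/71 = 0.253521: log2(p) = -1.979822, -p*log2(p) = 0.501927
  p = 1/71 = 0.014085: log2(p) = -6.149747, -p*log2(p) = 0.086616
  p = 19/71 = 0.267606: log2(p) = -1.901820, -p*log2(p) = 0.508938
  p = 6/71 = 0.084507: log2(p) = -3.564785, -p*log2(p) = 0.301249
  p = 11/71 = 0.154930: log2(p) = -2.690316, -p*log2(p) = 0.416809
  p = 16/71 = 0.225352: log2(p) = -2.149747, -p*log2(p) = 0.484450
H = 0.501927 + 0.086616 + 0.508938 + 0.301249 + 0.416809 + 0.484450 = 2.299989

H = 2.3 bits/symbol


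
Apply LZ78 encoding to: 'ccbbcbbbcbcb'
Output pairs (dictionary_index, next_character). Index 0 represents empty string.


LZ78 encoding steps:
Dictionary: {0: ''}
Step 1: w='' (idx 0), next='c' -> output (0, 'c'), add 'c' as idx 1
Step 2: w='c' (idx 1), next='b' -> output (1, 'b'), add 'cb' as idx 2
Step 3: w='' (idx 0), next='b' -> output (0, 'b'), add 'b' as idx 3
Step 4: w='cb' (idx 2), next='b' -> output (2, 'b'), add 'cbb' as idx 4
Step 5: w='b' (idx 3), next='c' -> output (3, 'c'), add 'bc' as idx 5
Step 6: w='bc' (idx 5), next='b' -> output (5, 'b'), add 'bcb' as idx 6


Encoded: [(0, 'c'), (1, 'b'), (0, 'b'), (2, 'b'), (3, 'c'), (5, 'b')]


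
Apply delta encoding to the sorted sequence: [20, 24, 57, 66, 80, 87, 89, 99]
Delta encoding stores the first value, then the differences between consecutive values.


First value: 20
Deltas:
  24 - 20 = 4
  57 - 24 = 33
  66 - 57 = 9
  80 - 66 = 14
  87 - 80 = 7
  89 - 87 = 2
  99 - 89 = 10


Delta encoded: [20, 4, 33, 9, 14, 7, 2, 10]


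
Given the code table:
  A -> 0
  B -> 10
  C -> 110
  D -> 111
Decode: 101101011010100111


Decoding:
10 -> B
110 -> C
10 -> B
110 -> C
10 -> B
10 -> B
0 -> A
111 -> D


Result: BCBCBBAD


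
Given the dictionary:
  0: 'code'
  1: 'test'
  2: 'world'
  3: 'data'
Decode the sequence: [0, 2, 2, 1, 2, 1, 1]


Look up each index in the dictionary:
  0 -> 'code'
  2 -> 'world'
  2 -> 'world'
  1 -> 'test'
  2 -> 'world'
  1 -> 'test'
  1 -> 'test'

Decoded: "code world world test world test test"


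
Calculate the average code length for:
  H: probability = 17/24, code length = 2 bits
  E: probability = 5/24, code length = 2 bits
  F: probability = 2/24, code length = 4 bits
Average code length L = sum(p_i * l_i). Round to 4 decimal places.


Weighted contributions p_i * l_i:
  H: (17/24) * 2 = 34/24
  E: (5/24) * 2 = 10/24
  F: (2/24) * 4 = 8/24
Sum = (34 + 10 + 8)/24 = 52/24

L = 52/24 = 2.1667 bits/symbol


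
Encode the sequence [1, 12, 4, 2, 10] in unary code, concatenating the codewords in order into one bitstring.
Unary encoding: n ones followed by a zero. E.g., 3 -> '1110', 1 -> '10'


Encode each number as n ones followed by a terminating 0:
  1 -> 10 (2 bits)
  12 -> 1111111111110 (13 bits)
  4 -> 11110 (5 bits)
  2 -> 110 (3 bits)
  10 -> 11111111110 (11 bits)
Total length = 2 + 13 + 5 + 3 + 11 = 34 bits.

Unary([1, 12, 4, 2, 10]) = 1011111111111101111011011111111110 (34 bits)


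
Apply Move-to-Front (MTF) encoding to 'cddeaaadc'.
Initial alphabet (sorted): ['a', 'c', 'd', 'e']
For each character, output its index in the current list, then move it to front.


MTF encoding:
'c': index 1 in ['a', 'c', 'd', 'e'] -> ['c', 'a', 'd', 'e']
'd': index 2 in ['c', 'a', 'd', 'e'] -> ['d', 'c', 'a', 'e']
'd': index 0 in ['d', 'c', 'a', 'e'] -> ['d', 'c', 'a', 'e']
'e': index 3 in ['d', 'c', 'a', 'e'] -> ['e', 'd', 'c', 'a']
'a': index 3 in ['e', 'd', 'c', 'a'] -> ['a', 'e', 'd', 'c']
'a': index 0 in ['a', 'e', 'd', 'c'] -> ['a', 'e', 'd', 'c']
'a': index 0 in ['a', 'e', 'd', 'c'] -> ['a', 'e', 'd', 'c']
'd': index 2 in ['a', 'e', 'd', 'c'] -> ['d', 'a', 'e', 'c']
'c': index 3 in ['d', 'a', 'e', 'c'] -> ['c', 'd', 'a', 'e']


Output: [1, 2, 0, 3, 3, 0, 0, 2, 3]


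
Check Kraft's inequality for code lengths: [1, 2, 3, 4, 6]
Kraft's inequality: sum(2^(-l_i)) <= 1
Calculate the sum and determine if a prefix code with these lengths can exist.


Sum = 2^(-1) + 2^(-2) + 2^(-3) + 2^(-4) + 2^(-6)
    = 0.5 + 0.25 + 0.125 + 0.0625 + 0.015625
    = 61/64 = 0.953125
Since 0.953125 <= 1, Kraft's inequality IS satisfied.
A prefix code with these lengths CAN exist.

Kraft sum = 0.953125. Satisfied.


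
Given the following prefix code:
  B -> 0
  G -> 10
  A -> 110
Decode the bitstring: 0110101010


Decoding step by step:
Bits 0 -> B
Bits 110 -> A
Bits 10 -> G
Bits 10 -> G
Bits 10 -> G


Decoded message: BAGGG


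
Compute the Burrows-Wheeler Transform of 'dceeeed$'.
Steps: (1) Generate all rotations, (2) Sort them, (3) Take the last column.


Rotations (sorted):
  0: $dceeeed -> last char: d
  1: ceeeed$d -> last char: d
  2: d$dceeee -> last char: e
  3: dceeeed$ -> last char: $
  4: ed$dceee -> last char: e
  5: eed$dcee -> last char: e
  6: eeed$dce -> last char: e
  7: eeeed$dc -> last char: c


BWT = dde$eeec


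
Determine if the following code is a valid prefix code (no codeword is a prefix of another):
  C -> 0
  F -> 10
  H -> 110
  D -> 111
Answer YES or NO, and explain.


Checking each pair (does one codeword prefix another?):
  C='0' vs F='10': no prefix
  C='0' vs H='110': no prefix
  C='0' vs D='111': no prefix
  F='10' vs C='0': no prefix
  F='10' vs H='110': no prefix
  F='10' vs D='111': no prefix
  H='110' vs C='0': no prefix
  H='110' vs F='10': no prefix
  H='110' vs D='111': no prefix
  D='111' vs C='0': no prefix
  D='111' vs F='10': no prefix
  D='111' vs H='110': no prefix
No violation found over all pairs.

YES -- this is a valid prefix code. No codeword is a prefix of any other codeword.


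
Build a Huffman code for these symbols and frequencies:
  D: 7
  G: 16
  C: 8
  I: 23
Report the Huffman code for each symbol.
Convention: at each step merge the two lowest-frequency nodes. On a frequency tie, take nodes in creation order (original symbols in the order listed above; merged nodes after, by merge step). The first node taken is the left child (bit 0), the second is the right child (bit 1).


Huffman tree construction:
Step 1: Merge D(7) + C(8) = 15
Step 2: Merge (D+C)(15) + G(16) = 31
Step 3: Merge I(23) + ((D+C)+G)(31) = 54
Read each symbol's code off the tree from the root (left child = 0, right child = 1).

Codes:
  D: 100 (length 3)
  G: 11 (length 2)
  C: 101 (length 3)
  I: 0 (length 1)
Average code length: 100/54 = 1.8519 bits/symbol


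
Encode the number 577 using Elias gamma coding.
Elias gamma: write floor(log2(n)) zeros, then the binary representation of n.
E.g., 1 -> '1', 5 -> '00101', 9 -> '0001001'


num_bits = floor(log2(577)) + 1 = 10
leading_zeros = num_bits - 1 = 9
binary(577) = 1001000001

Elias gamma(577) = '000000000' + '1001000001' = 0000000001001000001 (19 bits)


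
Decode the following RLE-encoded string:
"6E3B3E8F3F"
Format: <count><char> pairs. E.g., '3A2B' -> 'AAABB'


Expanding each <count><char> pair:
  6E -> 'EEEEEE'
  3B -> 'BBB'
  3E -> 'EEE'
  8F -> 'FFFFFFFF'
  3F -> 'FFF'

Decoded = EEEEEEBBBEEEFFFFFFFFFFF


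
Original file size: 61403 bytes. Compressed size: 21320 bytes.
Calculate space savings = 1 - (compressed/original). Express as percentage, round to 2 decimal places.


ratio = compressed/original = 21320/61403 = 0.347214
savings = 1 - ratio = 1 - 0.347214 = 0.652786
as a percentage: 0.652786 * 100 = 65.28%

Space savings = 1 - 21320/61403 = 65.28%


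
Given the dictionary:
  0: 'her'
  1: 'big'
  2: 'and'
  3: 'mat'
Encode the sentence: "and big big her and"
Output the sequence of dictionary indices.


Look up each word in the dictionary:
  'and' -> 2
  'big' -> 1
  'big' -> 1
  'her' -> 0
  'and' -> 2

Encoded: [2, 1, 1, 0, 2]


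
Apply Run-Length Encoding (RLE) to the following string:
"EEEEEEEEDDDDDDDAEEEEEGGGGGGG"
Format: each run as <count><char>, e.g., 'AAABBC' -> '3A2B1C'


Scanning runs left to right:
  i=0: run of 'E' x 8 -> '8E'
  i=8: run of 'D' x 7 -> '7D'
  i=15: run of 'A' x 1 -> '1A'
  i=16: run of 'E' x 5 -> '5E'
  i=21: run of 'G' x 7 -> '7G'

RLE = 8E7D1A5E7G


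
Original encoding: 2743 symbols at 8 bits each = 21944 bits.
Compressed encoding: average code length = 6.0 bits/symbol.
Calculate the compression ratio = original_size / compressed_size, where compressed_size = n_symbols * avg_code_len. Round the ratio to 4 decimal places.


original_size = n_symbols * orig_bits = 2743 * 8 = 21944 bits
compressed_size = n_symbols * avg_code_len = 2743 * 6.0 = 16458.0 bits
ratio = original_size / compressed_size = 21944 / 16458.0 = 1.3333

Compression ratio = 1.3333


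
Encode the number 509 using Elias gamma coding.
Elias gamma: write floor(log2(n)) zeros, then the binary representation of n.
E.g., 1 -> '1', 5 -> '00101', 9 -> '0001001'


num_bits = floor(log2(509)) + 1 = 9
leading_zeros = num_bits - 1 = 8
binary(509) = 111111101

Elias gamma(509) = '00000000' + '111111101' = 00000000111111101 (17 bits)


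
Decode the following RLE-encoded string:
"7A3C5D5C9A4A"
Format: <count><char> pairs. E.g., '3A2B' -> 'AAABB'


Expanding each <count><char> pair:
  7A -> 'AAAAAAA'
  3C -> 'CCC'
  5D -> 'DDDDD'
  5C -> 'CCCCC'
  9A -> 'AAAAAAAAA'
  4A -> 'AAAA'

Decoded = AAAAAAACCCDDDDDCCCCCAAAAAAAAAAAAA


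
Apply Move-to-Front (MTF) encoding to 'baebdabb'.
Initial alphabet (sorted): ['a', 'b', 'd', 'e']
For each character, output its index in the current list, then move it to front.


MTF encoding:
'b': index 1 in ['a', 'b', 'd', 'e'] -> ['b', 'a', 'd', 'e']
'a': index 1 in ['b', 'a', 'd', 'e'] -> ['a', 'b', 'd', 'e']
'e': index 3 in ['a', 'b', 'd', 'e'] -> ['e', 'a', 'b', 'd']
'b': index 2 in ['e', 'a', 'b', 'd'] -> ['b', 'e', 'a', 'd']
'd': index 3 in ['b', 'e', 'a', 'd'] -> ['d', 'b', 'e', 'a']
'a': index 3 in ['d', 'b', 'e', 'a'] -> ['a', 'd', 'b', 'e']
'b': index 2 in ['a', 'd', 'b', 'e'] -> ['b', 'a', 'd', 'e']
'b': index 0 in ['b', 'a', 'd', 'e'] -> ['b', 'a', 'd', 'e']


Output: [1, 1, 3, 2, 3, 3, 2, 0]


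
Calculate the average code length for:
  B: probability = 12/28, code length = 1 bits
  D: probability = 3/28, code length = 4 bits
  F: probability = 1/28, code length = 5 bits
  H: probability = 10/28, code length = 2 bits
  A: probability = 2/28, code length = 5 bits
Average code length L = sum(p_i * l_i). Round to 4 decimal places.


Weighted contributions p_i * l_i:
  B: (12/28) * 1 = 12/28
  D: (3/28) * 4 = 12/28
  F: (1/28) * 5 = 5/28
  H: (10/28) * 2 = 20/28
  A: (2/28) * 5 = 10/28
Sum = (12 + 12 + 5 + 20 + 10)/28 = 59/28

L = 59/28 = 2.1071 bits/symbol


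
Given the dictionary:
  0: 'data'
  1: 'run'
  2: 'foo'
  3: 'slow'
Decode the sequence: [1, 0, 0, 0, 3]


Look up each index in the dictionary:
  1 -> 'run'
  0 -> 'data'
  0 -> 'data'
  0 -> 'data'
  3 -> 'slow'

Decoded: "run data data data slow"


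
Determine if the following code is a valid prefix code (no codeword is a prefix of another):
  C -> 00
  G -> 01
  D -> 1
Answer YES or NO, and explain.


Checking each pair (does one codeword prefix another?):
  C='00' vs G='01': no prefix
  C='00' vs D='1': no prefix
  G='01' vs C='00': no prefix
  G='01' vs D='1': no prefix
  D='1' vs C='00': no prefix
  D='1' vs G='01': no prefix
No violation found over all pairs.

YES -- this is a valid prefix code. No codeword is a prefix of any other codeword.


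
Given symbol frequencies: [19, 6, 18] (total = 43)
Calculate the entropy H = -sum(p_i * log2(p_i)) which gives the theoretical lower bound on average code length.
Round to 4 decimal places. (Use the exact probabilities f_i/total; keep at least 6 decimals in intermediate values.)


Per-symbol terms -p_i * log2(p_i) with p_i = f_i/43:
  p = 19/43 = 0.441860: log2(p) = -1.178337, -p*log2(p) = 0.520661
  p = 6/43 = 0.139535: log2(p) = -2.841302, -p*log2(p) = 0.396461
  p = 18/43 = 0.418605: log2(p) = -1.256340, -p*log2(p) = 0.525910
H = 0.520661 + 0.396461 + 0.525910 = 1.443032

H = 1.443 bits/symbol


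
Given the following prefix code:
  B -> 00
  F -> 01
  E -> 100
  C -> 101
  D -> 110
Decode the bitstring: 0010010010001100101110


Decoding step by step:
Bits 00 -> B
Bits 100 -> E
Bits 100 -> E
Bits 100 -> E
Bits 01 -> F
Bits 100 -> E
Bits 101 -> C
Bits 110 -> D


Decoded message: BEEEFECD


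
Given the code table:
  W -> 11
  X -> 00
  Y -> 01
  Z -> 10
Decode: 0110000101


Decoding:
01 -> Y
10 -> Z
00 -> X
01 -> Y
01 -> Y


Result: YZXYY


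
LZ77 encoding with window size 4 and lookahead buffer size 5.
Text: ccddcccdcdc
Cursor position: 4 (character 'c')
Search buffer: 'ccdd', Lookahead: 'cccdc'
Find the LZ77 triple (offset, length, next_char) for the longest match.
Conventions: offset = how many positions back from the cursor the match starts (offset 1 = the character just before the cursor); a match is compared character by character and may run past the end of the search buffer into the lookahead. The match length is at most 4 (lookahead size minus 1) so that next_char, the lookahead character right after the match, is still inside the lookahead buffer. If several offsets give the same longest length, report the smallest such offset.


Try each offset into the search buffer:
  offset=1 (pos 3, char 'd'): match length 0
  offset=2 (pos 2, char 'd'): match length 0
  offset=3 (pos 1, char 'c'): match length 1
  offset=4 (pos 0, char 'c'): match length 2
Longest match has length 2 at offset 4.
next_char = character at position 4 + 2 = 6 -> 'c'

Best match: offset=4, length=2 (matching 'cc' starting at position 0)
LZ77 triple: (4, 2, 'c')


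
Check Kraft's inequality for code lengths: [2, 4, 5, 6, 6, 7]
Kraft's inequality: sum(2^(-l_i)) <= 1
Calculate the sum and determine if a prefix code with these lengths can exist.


Sum = 2^(-2) + 2^(-4) + 2^(-5) + 2^(-6) + 2^(-6) + 2^(-7)
    = 0.25 + 0.0625 + 0.03125 + 0.015625 + 0.015625 + 0.0078125
    = 49/128 = 0.3828125
Since 0.3828125 <= 1, Kraft's inequality IS satisfied.
A prefix code with these lengths CAN exist.

Kraft sum = 0.3828125. Satisfied.


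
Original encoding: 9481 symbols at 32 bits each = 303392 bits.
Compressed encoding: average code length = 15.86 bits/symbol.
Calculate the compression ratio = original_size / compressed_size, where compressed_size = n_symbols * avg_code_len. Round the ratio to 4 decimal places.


original_size = n_symbols * orig_bits = 9481 * 32 = 303392 bits
compressed_size = n_symbols * avg_code_len = 9481 * 15.86 = 150368.66 bits
ratio = original_size / compressed_size = 303392 / 150368.66 = 2.0177

Compression ratio = 2.0177


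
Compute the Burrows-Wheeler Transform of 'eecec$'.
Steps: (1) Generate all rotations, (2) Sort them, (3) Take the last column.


Rotations (sorted):
  0: $eecec -> last char: c
  1: c$eece -> last char: e
  2: cec$ee -> last char: e
  3: ec$eec -> last char: c
  4: ecec$e -> last char: e
  5: eecec$ -> last char: $


BWT = ceece$


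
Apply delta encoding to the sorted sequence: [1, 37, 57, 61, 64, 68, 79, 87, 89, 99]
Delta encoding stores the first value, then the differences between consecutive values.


First value: 1
Deltas:
  37 - 1 = 36
  57 - 37 = 20
  61 - 57 = 4
  64 - 61 = 3
  68 - 64 = 4
  79 - 68 = 11
  87 - 79 = 8
  89 - 87 = 2
  99 - 89 = 10


Delta encoded: [1, 36, 20, 4, 3, 4, 11, 8, 2, 10]


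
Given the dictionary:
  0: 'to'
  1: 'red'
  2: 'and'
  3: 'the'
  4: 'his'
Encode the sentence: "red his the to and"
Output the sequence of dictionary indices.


Look up each word in the dictionary:
  'red' -> 1
  'his' -> 4
  'the' -> 3
  'to' -> 0
  'and' -> 2

Encoded: [1, 4, 3, 0, 2]


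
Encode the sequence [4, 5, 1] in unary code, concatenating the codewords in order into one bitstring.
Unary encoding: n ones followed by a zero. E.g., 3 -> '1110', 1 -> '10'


Encode each number as n ones followed by a terminating 0:
  4 -> 11110 (5 bits)
  5 -> 111110 (6 bits)
  1 -> 10 (2 bits)
Total length = 5 + 6 + 2 = 13 bits.

Unary([4, 5, 1]) = 1111011111010 (13 bits)


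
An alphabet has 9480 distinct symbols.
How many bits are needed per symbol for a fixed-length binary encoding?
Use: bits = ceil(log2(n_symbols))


log2(9480) = 13.2107
Bracket: 2^13 = 8192 < 9480 <= 2^14 = 16384
So ceil(log2(9480)) = 14

bits = ceil(log2(9480)) = ceil(13.2107) = 14 bits


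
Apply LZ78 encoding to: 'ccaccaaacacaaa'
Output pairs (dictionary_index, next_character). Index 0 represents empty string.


LZ78 encoding steps:
Dictionary: {0: ''}
Step 1: w='' (idx 0), next='c' -> output (0, 'c'), add 'c' as idx 1
Step 2: w='c' (idx 1), next='a' -> output (1, 'a'), add 'ca' as idx 2
Step 3: w='c' (idx 1), next='c' -> output (1, 'c'), add 'cc' as idx 3
Step 4: w='' (idx 0), next='a' -> output (0, 'a'), add 'a' as idx 4
Step 5: w='a' (idx 4), next='a' -> output (4, 'a'), add 'aa' as idx 5
Step 6: w='ca' (idx 2), next='c' -> output (2, 'c'), add 'cac' as idx 6
Step 7: w='aa' (idx 5), next='a' -> output (5, 'a'), add 'aaa' as idx 7


Encoded: [(0, 'c'), (1, 'a'), (1, 'c'), (0, 'a'), (4, 'a'), (2, 'c'), (5, 'a')]


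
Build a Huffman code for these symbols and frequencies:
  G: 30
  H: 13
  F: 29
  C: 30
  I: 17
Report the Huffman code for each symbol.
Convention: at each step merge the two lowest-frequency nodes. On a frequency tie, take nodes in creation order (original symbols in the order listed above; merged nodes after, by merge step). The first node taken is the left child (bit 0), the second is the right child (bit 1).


Huffman tree construction:
Step 1: Merge H(13) + I(17) = 30
Step 2: Merge F(29) + G(30) = 59
Step 3: Merge C(30) + (H+I)(30) = 60
Step 4: Merge (F+G)(59) + (C+(H+I))(60) = 119
Read each symbol's code off the tree from the root (left child = 0, right child = 1).

Codes:
  G: 01 (length 2)
  H: 110 (length 3)
  F: 00 (length 2)
  C: 10 (length 2)
  I: 111 (length 3)
Average code length: 268/119 = 2.2521 bits/symbol


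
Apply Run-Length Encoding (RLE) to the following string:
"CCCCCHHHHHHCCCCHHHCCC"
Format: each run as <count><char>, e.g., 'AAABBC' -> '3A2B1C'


Scanning runs left to right:
  i=0: run of 'C' x 5 -> '5C'
  i=5: run of 'H' x 6 -> '6H'
  i=11: run of 'C' x 4 -> '4C'
  i=15: run of 'H' x 3 -> '3H'
  i=18: run of 'C' x 3 -> '3C'

RLE = 5C6H4C3H3C


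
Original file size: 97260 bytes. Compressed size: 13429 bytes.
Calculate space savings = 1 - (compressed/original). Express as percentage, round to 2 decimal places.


ratio = compressed/original = 13429/97260 = 0.138073
savings = 1 - ratio = 1 - 0.138073 = 0.861927
as a percentage: 0.861927 * 100 = 86.19%

Space savings = 1 - 13429/97260 = 86.19%


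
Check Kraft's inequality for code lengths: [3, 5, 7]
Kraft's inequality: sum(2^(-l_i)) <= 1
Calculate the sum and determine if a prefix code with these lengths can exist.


Sum = 2^(-3) + 2^(-5) + 2^(-7)
    = 0.125 + 0.03125 + 0.0078125
    = 21/128 = 0.1640625
Since 0.1640625 <= 1, Kraft's inequality IS satisfied.
A prefix code with these lengths CAN exist.

Kraft sum = 0.1640625. Satisfied.


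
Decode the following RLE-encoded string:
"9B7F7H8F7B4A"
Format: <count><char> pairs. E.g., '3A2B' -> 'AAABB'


Expanding each <count><char> pair:
  9B -> 'BBBBBBBBB'
  7F -> 'FFFFFFF'
  7H -> 'HHHHHHH'
  8F -> 'FFFFFFFF'
  7B -> 'BBBBBBB'
  4A -> 'AAAA'

Decoded = BBBBBBBBBFFFFFFFHHHHHHHFFFFFFFFBBBBBBBAAAA


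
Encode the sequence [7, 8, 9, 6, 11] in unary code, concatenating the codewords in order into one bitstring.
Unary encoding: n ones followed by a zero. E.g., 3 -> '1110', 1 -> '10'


Encode each number as n ones followed by a terminating 0:
  7 -> 11111110 (8 bits)
  8 -> 111111110 (9 bits)
  9 -> 1111111110 (10 bits)
  6 -> 1111110 (7 bits)
  11 -> 111111111110 (12 bits)
Total length = 8 + 9 + 10 + 7 + 12 = 46 bits.

Unary([7, 8, 9, 6, 11]) = 1111111011111111011111111101111110111111111110 (46 bits)


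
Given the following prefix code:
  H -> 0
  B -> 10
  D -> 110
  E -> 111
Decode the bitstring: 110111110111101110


Decoding step by step:
Bits 110 -> D
Bits 111 -> E
Bits 110 -> D
Bits 111 -> E
Bits 10 -> B
Bits 111 -> E
Bits 0 -> H


Decoded message: DEDEBEH
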